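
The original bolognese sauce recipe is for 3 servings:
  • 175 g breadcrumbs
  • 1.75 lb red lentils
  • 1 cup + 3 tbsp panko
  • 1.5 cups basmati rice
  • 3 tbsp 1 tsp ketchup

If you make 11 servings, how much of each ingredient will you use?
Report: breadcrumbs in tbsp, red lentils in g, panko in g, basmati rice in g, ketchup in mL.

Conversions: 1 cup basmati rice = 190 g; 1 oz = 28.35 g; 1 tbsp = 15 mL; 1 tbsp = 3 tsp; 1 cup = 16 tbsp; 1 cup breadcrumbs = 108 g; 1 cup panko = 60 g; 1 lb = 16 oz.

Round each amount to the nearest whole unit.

Scaling factor: 11/3.
breadcrumbs: 175 g × 11/3 ÷ 108 g/cup × 16 tbsp/cup ≈ 95 tbsp
red lentils: 1.75 lb × 11/3 × 16 oz/lb × 28.35 g/oz ≈ 2911 g
panko: (1 cup + 3 tbsp = 1.1875 cup) × 11/3 × 60 g/cup ≈ 261 g
basmati rice: 1.5 cup × 11/3 × 190 g/cup = 1045 g
ketchup: (3 tbsp + 1 tsp = 10/3 tbsp) × 11/3 × 15 mL/tbsp ≈ 183 mL

breadcrumbs: 95 tbsp; red lentils: 2911 g; panko: 261 g; basmati rice: 1045 g; ketchup: 183 mL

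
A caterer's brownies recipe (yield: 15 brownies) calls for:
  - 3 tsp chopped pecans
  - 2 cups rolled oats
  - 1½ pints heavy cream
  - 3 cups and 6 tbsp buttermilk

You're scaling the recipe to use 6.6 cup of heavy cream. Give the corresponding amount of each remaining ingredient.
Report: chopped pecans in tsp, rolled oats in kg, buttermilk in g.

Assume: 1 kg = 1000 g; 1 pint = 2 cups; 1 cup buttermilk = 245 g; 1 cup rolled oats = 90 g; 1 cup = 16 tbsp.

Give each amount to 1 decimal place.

chopped pecans: 6.6 tsp; rolled oats: 0.4 kg; buttermilk: 1819.1 g

The original recipe has 3 cup of heavy cream, so the scaling factor is 6.6 ÷ 3 = 11/5 = 2.2.
chopped pecans: 3 tsp × 11/5 = 6.6 tsp
rolled oats: 2 cup × 11/5 × 90 g/cup ÷ 1000 g/kg ≈ 0.4 kg
buttermilk: (3 cup + 6 tbsp = 3.375 cup) × 11/5 × 245 g/cup ≈ 1819.1 g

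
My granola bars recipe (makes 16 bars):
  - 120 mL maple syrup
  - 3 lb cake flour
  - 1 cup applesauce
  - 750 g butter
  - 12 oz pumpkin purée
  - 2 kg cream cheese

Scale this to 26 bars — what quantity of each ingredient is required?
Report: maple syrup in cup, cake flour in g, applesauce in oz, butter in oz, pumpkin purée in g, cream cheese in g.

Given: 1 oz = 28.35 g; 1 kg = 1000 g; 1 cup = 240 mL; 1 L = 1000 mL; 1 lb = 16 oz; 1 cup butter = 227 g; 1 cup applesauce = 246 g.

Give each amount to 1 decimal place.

maple syrup: 0.8 cup; cake flour: 2211.3 g; applesauce: 14.1 oz; butter: 43.0 oz; pumpkin purée: 552.8 g; cream cheese: 3250.0 g

Scaling factor: 26/16 = 13/8 = 1.625.
maple syrup: 120 mL × 13/8 ÷ 240 mL/cup ≈ 0.8 cup
cake flour: 3 lb × 13/8 × 16 oz/lb × 28.35 g/oz = 2211.3 g
applesauce: 1 cup × 13/8 × 246 g/cup ÷ 28.35 g/oz ≈ 14.1 oz
butter: 750 g × 13/8 ÷ 28.35 g/oz ≈ 43.0 oz
pumpkin purée: 12 oz × 13/8 × 28.35 g/oz ≈ 552.8 g
cream cheese: 2 kg × 13/8 × 1000 g/kg = 3250.0 g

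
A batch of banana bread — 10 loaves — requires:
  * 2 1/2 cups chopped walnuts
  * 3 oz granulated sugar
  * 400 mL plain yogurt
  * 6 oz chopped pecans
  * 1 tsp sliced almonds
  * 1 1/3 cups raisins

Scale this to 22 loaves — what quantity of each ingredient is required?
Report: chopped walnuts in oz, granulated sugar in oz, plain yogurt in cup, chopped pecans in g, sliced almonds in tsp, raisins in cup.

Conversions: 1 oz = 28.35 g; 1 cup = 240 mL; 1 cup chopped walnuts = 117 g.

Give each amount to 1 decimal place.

chopped walnuts: 22.7 oz; granulated sugar: 6.6 oz; plain yogurt: 3.7 cup; chopped pecans: 374.2 g; sliced almonds: 2.2 tsp; raisins: 2.9 cup

Scaling factor: 22/10 = 11/5 = 2.2.
chopped walnuts: 2.5 cup × 11/5 × 117 g/cup ÷ 28.35 g/oz ≈ 22.7 oz
granulated sugar: 3 oz × 11/5 = 6.6 oz
plain yogurt: 400 mL × 11/5 ÷ 240 mL/cup ≈ 3.7 cup
chopped pecans: 6 oz × 11/5 × 28.35 g/oz ≈ 374.2 g
sliced almonds: 1 tsp × 11/5 = 2.2 tsp
raisins: 4/3 cup × 11/5 ≈ 2.9 cup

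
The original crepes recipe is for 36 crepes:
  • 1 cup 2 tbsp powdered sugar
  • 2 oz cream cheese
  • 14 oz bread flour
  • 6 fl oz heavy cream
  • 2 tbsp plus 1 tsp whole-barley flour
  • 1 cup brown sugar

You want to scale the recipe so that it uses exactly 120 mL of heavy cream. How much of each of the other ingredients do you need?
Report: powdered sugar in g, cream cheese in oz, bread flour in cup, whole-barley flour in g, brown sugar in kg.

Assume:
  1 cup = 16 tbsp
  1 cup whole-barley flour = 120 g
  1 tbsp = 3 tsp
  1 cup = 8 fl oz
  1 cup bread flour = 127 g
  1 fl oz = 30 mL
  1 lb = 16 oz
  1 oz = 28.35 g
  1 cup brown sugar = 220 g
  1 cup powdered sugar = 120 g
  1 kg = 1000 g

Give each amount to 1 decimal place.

powdered sugar: 90.0 g; cream cheese: 1.3 oz; bread flour: 2.1 cup; whole-barley flour: 11.7 g; brown sugar: 0.1 kg

The original recipe has 180 mL of heavy cream, so the scaling factor is 120 ÷ 180 = 2/3.
powdered sugar: (1 cup + 2 tbsp = 1.125 cup) × 2/3 × 120 g/cup = 90.0 g
cream cheese: 2 oz × 2/3 ≈ 1.3 oz
bread flour: 14 oz × 2/3 × 28.35 g/oz ÷ 127 g/cup ≈ 2.1 cup
whole-barley flour: (2 tbsp + 1 tsp = 7/3 tbsp) × 2/3 ÷ 16 tbsp/cup × 120 g/cup ≈ 11.7 g
brown sugar: 1 cup × 2/3 × 220 g/cup ÷ 1000 g/kg ≈ 0.1 kg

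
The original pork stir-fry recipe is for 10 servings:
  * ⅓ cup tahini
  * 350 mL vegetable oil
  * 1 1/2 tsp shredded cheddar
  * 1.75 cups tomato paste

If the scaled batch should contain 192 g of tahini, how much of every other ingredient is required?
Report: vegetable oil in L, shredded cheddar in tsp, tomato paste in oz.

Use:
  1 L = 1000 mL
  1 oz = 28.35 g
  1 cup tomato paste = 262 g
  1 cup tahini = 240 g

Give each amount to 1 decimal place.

vegetable oil: 0.8 L; shredded cheddar: 3.6 tsp; tomato paste: 38.8 oz

The original recipe has 80 g of tahini, so the scaling factor is 192 ÷ 80 = 12/5 = 2.4.
vegetable oil: 350 mL × 12/5 ÷ 1000 mL/L ≈ 0.8 L
shredded cheddar: 1.5 tsp × 12/5 = 3.6 tsp
tomato paste: 1.75 cup × 12/5 × 262 g/cup ÷ 28.35 g/oz ≈ 38.8 oz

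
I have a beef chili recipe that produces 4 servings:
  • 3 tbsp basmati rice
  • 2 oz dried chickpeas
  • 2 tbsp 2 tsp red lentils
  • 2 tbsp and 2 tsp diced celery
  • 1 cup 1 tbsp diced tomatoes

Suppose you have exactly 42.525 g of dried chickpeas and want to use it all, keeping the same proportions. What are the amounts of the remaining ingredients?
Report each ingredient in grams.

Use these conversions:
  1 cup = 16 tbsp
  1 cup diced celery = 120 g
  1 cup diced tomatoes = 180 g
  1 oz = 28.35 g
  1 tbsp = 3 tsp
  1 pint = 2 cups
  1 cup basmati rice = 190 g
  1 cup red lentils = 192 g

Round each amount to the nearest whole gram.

The original recipe has 56.7 g of dried chickpeas, so the scaling factor is 42.525 ÷ 56.7 = 3/4 = 0.75.
basmati rice: 3 tbsp × 3/4 ÷ 16 tbsp/cup × 190 g/cup ≈ 27 g
red lentils: (2 tbsp + 2 tsp = 8/3 tbsp) × 3/4 ÷ 16 tbsp/cup × 192 g/cup = 24 g
diced celery: (2 tbsp + 2 tsp = 8/3 tbsp) × 3/4 ÷ 16 tbsp/cup × 120 g/cup = 15 g
diced tomatoes: (1 cup + 1 tbsp = 1.0625 cup) × 3/4 × 180 g/cup ≈ 143 g

basmati rice: 27 g; red lentils: 24 g; diced celery: 15 g; diced tomatoes: 143 g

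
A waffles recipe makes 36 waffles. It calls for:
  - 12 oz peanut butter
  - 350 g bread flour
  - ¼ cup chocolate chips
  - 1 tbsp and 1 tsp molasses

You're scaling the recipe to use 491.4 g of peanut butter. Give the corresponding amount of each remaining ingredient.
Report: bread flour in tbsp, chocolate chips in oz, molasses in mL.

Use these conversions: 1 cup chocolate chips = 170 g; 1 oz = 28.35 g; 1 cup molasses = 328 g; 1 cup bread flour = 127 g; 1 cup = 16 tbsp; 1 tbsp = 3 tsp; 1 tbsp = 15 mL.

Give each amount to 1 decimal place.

bread flour: 63.7 tbsp; chocolate chips: 2.2 oz; molasses: 28.9 mL

The original recipe has 340.2 g of peanut butter, so the scaling factor is 491.4 ÷ 340.2 = 13/9.
bread flour: 350 g × 13/9 ÷ 127 g/cup × 16 tbsp/cup ≈ 63.7 tbsp
chocolate chips: 0.25 cup × 13/9 × 170 g/cup ÷ 28.35 g/oz ≈ 2.2 oz
molasses: (1 tbsp + 1 tsp = 4/3 tbsp) × 13/9 × 15 mL/tbsp ≈ 28.9 mL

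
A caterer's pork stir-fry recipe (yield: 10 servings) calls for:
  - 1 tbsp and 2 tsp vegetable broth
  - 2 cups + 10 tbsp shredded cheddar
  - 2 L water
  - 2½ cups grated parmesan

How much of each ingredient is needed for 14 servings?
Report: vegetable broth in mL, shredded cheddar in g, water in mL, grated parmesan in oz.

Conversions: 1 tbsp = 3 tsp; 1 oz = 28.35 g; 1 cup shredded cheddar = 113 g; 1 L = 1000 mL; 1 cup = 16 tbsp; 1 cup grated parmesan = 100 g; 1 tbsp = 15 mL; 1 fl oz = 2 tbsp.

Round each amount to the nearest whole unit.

vegetable broth: 35 mL; shredded cheddar: 415 g; water: 2800 mL; grated parmesan: 12 oz

Scaling factor: 14/10 = 7/5 = 1.4.
vegetable broth: (1 tbsp + 2 tsp = 5/3 tbsp) × 7/5 × 15 mL/tbsp = 35 mL
shredded cheddar: (2 cup + 10 tbsp = 2.625 cup) × 7/5 × 113 g/cup ≈ 415 g
water: 2 L × 7/5 × 1000 mL/L = 2800 mL
grated parmesan: 2.5 cup × 7/5 × 100 g/cup ÷ 28.35 g/oz ≈ 12 oz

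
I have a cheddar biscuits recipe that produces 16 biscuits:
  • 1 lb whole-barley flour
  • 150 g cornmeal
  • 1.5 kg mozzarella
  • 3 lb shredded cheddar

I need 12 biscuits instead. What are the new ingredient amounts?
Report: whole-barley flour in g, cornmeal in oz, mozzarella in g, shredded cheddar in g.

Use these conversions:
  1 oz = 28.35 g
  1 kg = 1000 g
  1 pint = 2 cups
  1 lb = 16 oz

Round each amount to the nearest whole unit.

whole-barley flour: 340 g; cornmeal: 4 oz; mozzarella: 1125 g; shredded cheddar: 1021 g

Scaling factor: 12/16 = 3/4 = 0.75.
whole-barley flour: 1 lb × 3/4 × 16 oz/lb × 28.35 g/oz ≈ 340 g
cornmeal: 150 g × 3/4 ÷ 28.35 g/oz ≈ 4 oz
mozzarella: 1.5 kg × 3/4 × 1000 g/kg = 1125 g
shredded cheddar: 3 lb × 3/4 × 16 oz/lb × 28.35 g/oz ≈ 1021 g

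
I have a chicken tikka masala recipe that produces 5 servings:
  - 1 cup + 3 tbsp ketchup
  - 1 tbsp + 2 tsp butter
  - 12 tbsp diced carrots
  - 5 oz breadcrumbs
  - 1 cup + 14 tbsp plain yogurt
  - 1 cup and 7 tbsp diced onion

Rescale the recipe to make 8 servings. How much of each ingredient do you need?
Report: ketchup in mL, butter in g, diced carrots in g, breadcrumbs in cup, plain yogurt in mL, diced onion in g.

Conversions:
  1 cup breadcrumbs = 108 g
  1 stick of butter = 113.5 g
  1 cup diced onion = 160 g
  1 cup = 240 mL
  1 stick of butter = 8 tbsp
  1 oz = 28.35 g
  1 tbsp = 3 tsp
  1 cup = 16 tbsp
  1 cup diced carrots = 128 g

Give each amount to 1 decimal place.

ketchup: 456.0 mL; butter: 37.8 g; diced carrots: 153.6 g; breadcrumbs: 2.1 cup; plain yogurt: 720.0 mL; diced onion: 368.0 g

Scaling factor: 8/5 = 1.6.
ketchup: (1 cup + 3 tbsp = 1.1875 cup) × 8/5 × 240 mL/cup = 456.0 mL
butter: (1 tbsp + 2 tsp = 5/3 tbsp) × 8/5 ÷ 8 tbsp/stick × 113.5 g/stick ≈ 37.8 g
diced carrots: 12 tbsp × 8/5 ÷ 16 tbsp/cup × 128 g/cup = 153.6 g
breadcrumbs: 5 oz × 8/5 × 28.35 g/oz ÷ 108 g/cup = 2.1 cup
plain yogurt: (1 cup + 14 tbsp = 1.875 cup) × 8/5 × 240 mL/cup = 720.0 mL
diced onion: (1 cup + 7 tbsp = 1.4375 cup) × 8/5 × 160 g/cup = 368.0 g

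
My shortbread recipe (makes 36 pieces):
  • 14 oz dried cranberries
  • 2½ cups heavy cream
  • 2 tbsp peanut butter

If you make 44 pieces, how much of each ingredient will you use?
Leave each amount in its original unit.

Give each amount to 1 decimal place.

Scaling factor: 44/36 = 11/9.
dried cranberries: 14 oz × 11/9 ≈ 17.1 oz
heavy cream: 2.5 cup × 11/9 ≈ 3.1 cup
peanut butter: 2 tbsp × 11/9 ≈ 2.4 tbsp

dried cranberries: 17.1 oz; heavy cream: 3.1 cup; peanut butter: 2.4 tbsp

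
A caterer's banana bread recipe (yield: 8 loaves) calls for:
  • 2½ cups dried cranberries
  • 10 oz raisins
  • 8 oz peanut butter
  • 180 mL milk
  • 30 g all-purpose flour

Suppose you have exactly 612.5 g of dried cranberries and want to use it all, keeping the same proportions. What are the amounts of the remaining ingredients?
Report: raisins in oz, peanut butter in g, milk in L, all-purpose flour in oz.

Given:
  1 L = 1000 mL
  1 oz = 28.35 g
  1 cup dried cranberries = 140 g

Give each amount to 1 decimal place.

The original recipe has 350 g of dried cranberries, so the scaling factor is 612.5 ÷ 350 = 7/4 = 1.75.
raisins: 10 oz × 7/4 = 17.5 oz
peanut butter: 8 oz × 7/4 × 28.35 g/oz = 396.9 g
milk: 180 mL × 7/4 ÷ 1000 mL/L ≈ 0.3 L
all-purpose flour: 30 g × 7/4 ÷ 28.35 g/oz ≈ 1.9 oz

raisins: 17.5 oz; peanut butter: 396.9 g; milk: 0.3 L; all-purpose flour: 1.9 oz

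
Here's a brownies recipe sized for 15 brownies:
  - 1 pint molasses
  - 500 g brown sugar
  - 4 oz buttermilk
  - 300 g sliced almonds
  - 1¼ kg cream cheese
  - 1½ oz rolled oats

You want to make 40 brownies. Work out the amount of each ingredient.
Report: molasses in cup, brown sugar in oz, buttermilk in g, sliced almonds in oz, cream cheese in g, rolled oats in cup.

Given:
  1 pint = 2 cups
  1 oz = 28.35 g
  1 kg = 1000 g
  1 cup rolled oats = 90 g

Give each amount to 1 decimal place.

Scaling factor: 40/15 = 8/3.
molasses: 1 pint × 8/3 × 2 cup/pint ≈ 5.3 cup
brown sugar: 500 g × 8/3 ÷ 28.35 g/oz ≈ 47.0 oz
buttermilk: 4 oz × 8/3 × 28.35 g/oz = 302.4 g
sliced almonds: 300 g × 8/3 ÷ 28.35 g/oz ≈ 28.2 oz
cream cheese: 1.25 kg × 8/3 × 1000 g/kg ≈ 3333.3 g
rolled oats: 1.5 oz × 8/3 × 28.35 g/oz ÷ 90 g/cup ≈ 1.3 cup

molasses: 5.3 cup; brown sugar: 47.0 oz; buttermilk: 302.4 g; sliced almonds: 28.2 oz; cream cheese: 3333.3 g; rolled oats: 1.3 cup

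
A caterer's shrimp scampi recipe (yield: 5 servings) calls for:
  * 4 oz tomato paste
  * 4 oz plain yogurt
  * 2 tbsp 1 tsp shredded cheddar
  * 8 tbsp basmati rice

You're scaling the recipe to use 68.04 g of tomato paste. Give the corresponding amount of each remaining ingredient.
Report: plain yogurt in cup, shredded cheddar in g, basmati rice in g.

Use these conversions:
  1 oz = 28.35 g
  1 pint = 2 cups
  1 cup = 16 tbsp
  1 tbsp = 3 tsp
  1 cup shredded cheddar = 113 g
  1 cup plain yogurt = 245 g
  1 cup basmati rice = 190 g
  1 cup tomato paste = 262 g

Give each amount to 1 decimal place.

The original recipe has 113.4 g of tomato paste, so the scaling factor is 68.04 ÷ 113.4 = 3/5 = 0.6.
plain yogurt: 4 oz × 3/5 × 28.35 g/oz ÷ 245 g/cup ≈ 0.3 cup
shredded cheddar: (2 tbsp + 1 tsp = 7/3 tbsp) × 3/5 ÷ 16 tbsp/cup × 113 g/cup ≈ 9.9 g
basmati rice: 8 tbsp × 3/5 ÷ 16 tbsp/cup × 190 g/cup = 57.0 g

plain yogurt: 0.3 cup; shredded cheddar: 9.9 g; basmati rice: 57.0 g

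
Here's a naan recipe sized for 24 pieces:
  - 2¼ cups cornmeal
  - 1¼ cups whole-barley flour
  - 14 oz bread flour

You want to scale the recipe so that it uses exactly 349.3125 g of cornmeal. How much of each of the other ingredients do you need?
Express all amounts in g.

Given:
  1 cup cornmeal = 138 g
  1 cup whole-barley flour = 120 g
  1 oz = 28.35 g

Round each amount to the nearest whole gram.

whole-barley flour: 169 g; bread flour: 447 g

The original recipe has 310.5 g of cornmeal, so the scaling factor is 349.3125 ÷ 310.5 = 9/8 = 1.125.
whole-barley flour: 1.25 cup × 9/8 × 120 g/cup ≈ 169 g
bread flour: 14 oz × 9/8 × 28.35 g/oz ≈ 447 g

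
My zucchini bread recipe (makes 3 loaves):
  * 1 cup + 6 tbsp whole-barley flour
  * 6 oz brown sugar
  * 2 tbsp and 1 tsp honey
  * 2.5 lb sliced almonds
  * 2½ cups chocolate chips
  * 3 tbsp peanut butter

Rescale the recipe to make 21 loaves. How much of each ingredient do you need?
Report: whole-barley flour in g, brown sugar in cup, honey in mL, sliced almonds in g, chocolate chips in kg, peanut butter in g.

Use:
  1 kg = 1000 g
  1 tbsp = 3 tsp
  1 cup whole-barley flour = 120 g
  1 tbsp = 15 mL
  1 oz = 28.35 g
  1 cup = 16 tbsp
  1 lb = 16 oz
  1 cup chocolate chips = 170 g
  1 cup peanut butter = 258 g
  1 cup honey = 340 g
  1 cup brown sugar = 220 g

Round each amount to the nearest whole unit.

whole-barley flour: 1155 g; brown sugar: 5 cup; honey: 245 mL; sliced almonds: 7938 g; chocolate chips: 3 kg; peanut butter: 339 g

Scaling factor: 21/3 = 7.
whole-barley flour: (1 cup + 6 tbsp = 1.375 cup) × 7 × 120 g/cup = 1155 g
brown sugar: 6 oz × 7 × 28.35 g/oz ÷ 220 g/cup ≈ 5 cup
honey: (2 tbsp + 1 tsp = 7/3 tbsp) × 7 × 15 mL/tbsp = 245 mL
sliced almonds: 2.5 lb × 7 × 16 oz/lb × 28.35 g/oz = 7938 g
chocolate chips: 2.5 cup × 7 × 170 g/cup ÷ 1000 g/kg ≈ 3 kg
peanut butter: 3 tbsp × 7 ÷ 16 tbsp/cup × 258 g/cup ≈ 339 g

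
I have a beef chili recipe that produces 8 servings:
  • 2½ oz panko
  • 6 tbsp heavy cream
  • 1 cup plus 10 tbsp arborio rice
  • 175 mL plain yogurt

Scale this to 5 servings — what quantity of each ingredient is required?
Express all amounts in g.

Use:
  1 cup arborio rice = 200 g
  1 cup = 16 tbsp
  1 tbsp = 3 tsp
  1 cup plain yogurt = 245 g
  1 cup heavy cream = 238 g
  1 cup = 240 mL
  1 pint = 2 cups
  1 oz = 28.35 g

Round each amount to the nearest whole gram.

panko: 44 g; heavy cream: 56 g; arborio rice: 203 g; plain yogurt: 112 g

Scaling factor: 5/8 = 0.625.
panko: 2.5 oz × 5/8 × 28.35 g/oz ≈ 44 g
heavy cream: 6 tbsp × 5/8 ÷ 16 tbsp/cup × 238 g/cup ≈ 56 g
arborio rice: (1 cup + 10 tbsp = 1.625 cup) × 5/8 × 200 g/cup ≈ 203 g
plain yogurt: 175 mL × 5/8 ÷ 240 mL/cup × 245 g/cup ≈ 112 g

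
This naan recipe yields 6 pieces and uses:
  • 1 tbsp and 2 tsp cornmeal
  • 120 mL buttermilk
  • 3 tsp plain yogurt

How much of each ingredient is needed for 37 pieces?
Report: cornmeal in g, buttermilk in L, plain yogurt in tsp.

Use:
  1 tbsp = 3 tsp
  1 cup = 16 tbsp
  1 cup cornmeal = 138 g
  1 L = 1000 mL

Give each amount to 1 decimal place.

Scaling factor: 37/6.
cornmeal: (1 tbsp + 2 tsp = 5/3 tbsp) × 37/6 ÷ 16 tbsp/cup × 138 g/cup ≈ 88.6 g
buttermilk: 120 mL × 37/6 ÷ 1000 mL/L ≈ 0.7 L
plain yogurt: 3 tsp × 37/6 = 18.5 tsp

cornmeal: 88.6 g; buttermilk: 0.7 L; plain yogurt: 18.5 tsp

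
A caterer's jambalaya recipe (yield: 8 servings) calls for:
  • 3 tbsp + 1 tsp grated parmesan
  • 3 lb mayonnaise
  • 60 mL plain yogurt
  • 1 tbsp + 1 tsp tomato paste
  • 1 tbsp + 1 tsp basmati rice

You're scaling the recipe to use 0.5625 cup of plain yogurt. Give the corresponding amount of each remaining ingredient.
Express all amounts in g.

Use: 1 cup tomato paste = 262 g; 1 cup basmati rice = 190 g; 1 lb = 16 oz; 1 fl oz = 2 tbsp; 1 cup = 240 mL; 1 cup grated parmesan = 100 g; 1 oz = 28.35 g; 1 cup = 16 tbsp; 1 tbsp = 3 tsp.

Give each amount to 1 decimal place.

grated parmesan: 46.9 g; mayonnaise: 3061.8 g; tomato paste: 49.1 g; basmati rice: 35.6 g

The original recipe has 0.25 cup of plain yogurt, so the scaling factor is 0.5625 ÷ 0.25 = 9/4 = 2.25.
grated parmesan: (3 tbsp + 1 tsp = 10/3 tbsp) × 9/4 ÷ 16 tbsp/cup × 100 g/cup ≈ 46.9 g
mayonnaise: 3 lb × 9/4 × 16 oz/lb × 28.35 g/oz = 3061.8 g
tomato paste: (1 tbsp + 1 tsp = 4/3 tbsp) × 9/4 ÷ 16 tbsp/cup × 262 g/cup ≈ 49.1 g
basmati rice: (1 tbsp + 1 tsp = 4/3 tbsp) × 9/4 ÷ 16 tbsp/cup × 190 g/cup ≈ 35.6 g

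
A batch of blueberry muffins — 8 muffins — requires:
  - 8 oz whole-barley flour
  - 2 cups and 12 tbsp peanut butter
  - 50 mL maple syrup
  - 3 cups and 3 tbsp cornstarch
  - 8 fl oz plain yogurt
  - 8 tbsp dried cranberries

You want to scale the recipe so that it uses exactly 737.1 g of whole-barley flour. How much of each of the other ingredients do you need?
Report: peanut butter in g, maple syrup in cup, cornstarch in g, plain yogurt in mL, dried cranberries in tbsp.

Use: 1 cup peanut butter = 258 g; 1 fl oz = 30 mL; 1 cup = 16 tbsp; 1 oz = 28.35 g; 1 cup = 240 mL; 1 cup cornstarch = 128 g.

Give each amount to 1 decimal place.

The original recipe has 226.8 g of whole-barley flour, so the scaling factor is 737.1 ÷ 226.8 = 13/4 = 3.25.
peanut butter: (2 cup + 12 tbsp = 2.75 cup) × 13/4 × 258 g/cup ≈ 2305.9 g
maple syrup: 50 mL × 13/4 ÷ 240 mL/cup ≈ 0.7 cup
cornstarch: (3 cup + 3 tbsp = 3.1875 cup) × 13/4 × 128 g/cup = 1326.0 g
plain yogurt: 8 fl oz × 13/4 × 30 mL/fl oz = 780.0 mL
dried cranberries: 8 tbsp × 13/4 = 26.0 tbsp

peanut butter: 2305.9 g; maple syrup: 0.7 cup; cornstarch: 1326.0 g; plain yogurt: 780.0 mL; dried cranberries: 26.0 tbsp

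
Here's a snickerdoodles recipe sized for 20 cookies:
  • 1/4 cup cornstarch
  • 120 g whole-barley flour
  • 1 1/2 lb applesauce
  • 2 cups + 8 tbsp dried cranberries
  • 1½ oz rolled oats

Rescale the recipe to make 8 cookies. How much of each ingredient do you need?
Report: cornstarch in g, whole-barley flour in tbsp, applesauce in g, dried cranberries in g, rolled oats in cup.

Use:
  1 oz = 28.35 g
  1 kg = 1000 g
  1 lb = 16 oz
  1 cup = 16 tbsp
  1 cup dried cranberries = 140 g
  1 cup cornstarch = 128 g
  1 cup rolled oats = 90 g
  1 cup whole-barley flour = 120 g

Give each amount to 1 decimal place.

Scaling factor: 8/20 = 2/5 = 0.4.
cornstarch: 0.25 cup × 2/5 × 128 g/cup = 12.8 g
whole-barley flour: 120 g × 2/5 ÷ 120 g/cup × 16 tbsp/cup = 6.4 tbsp
applesauce: 1.5 lb × 2/5 × 16 oz/lb × 28.35 g/oz ≈ 272.2 g
dried cranberries: (2 cup + 8 tbsp = 2.5 cup) × 2/5 × 140 g/cup = 140.0 g
rolled oats: 1.5 oz × 2/5 × 28.35 g/oz ÷ 90 g/cup ≈ 0.2 cup

cornstarch: 12.8 g; whole-barley flour: 6.4 tbsp; applesauce: 272.2 g; dried cranberries: 140.0 g; rolled oats: 0.2 cup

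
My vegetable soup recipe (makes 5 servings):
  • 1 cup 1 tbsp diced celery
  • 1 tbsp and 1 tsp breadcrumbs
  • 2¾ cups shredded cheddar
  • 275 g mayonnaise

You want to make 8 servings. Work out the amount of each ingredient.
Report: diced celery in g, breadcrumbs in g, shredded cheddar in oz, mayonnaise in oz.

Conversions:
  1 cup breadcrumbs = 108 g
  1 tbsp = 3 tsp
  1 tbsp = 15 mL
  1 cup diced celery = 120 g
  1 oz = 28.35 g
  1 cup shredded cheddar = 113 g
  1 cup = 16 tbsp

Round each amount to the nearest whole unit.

diced celery: 204 g; breadcrumbs: 14 g; shredded cheddar: 18 oz; mayonnaise: 16 oz

Scaling factor: 8/5 = 1.6.
diced celery: (1 cup + 1 tbsp = 1.0625 cup) × 8/5 × 120 g/cup = 204 g
breadcrumbs: (1 tbsp + 1 tsp = 4/3 tbsp) × 8/5 ÷ 16 tbsp/cup × 108 g/cup ≈ 14 g
shredded cheddar: 2.75 cup × 8/5 × 113 g/cup ÷ 28.35 g/oz ≈ 18 oz
mayonnaise: 275 g × 8/5 ÷ 28.35 g/oz ≈ 16 oz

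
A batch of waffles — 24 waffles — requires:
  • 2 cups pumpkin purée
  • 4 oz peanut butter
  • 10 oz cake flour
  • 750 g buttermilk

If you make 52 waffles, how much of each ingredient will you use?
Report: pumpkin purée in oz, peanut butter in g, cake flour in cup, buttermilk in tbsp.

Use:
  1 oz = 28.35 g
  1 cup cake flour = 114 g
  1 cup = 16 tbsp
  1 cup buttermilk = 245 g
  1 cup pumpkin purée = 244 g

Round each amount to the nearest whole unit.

pumpkin purée: 37 oz; peanut butter: 246 g; cake flour: 5 cup; buttermilk: 106 tbsp

Scaling factor: 52/24 = 13/6.
pumpkin purée: 2 cup × 13/6 × 244 g/cup ÷ 28.35 g/oz ≈ 37 oz
peanut butter: 4 oz × 13/6 × 28.35 g/oz ≈ 246 g
cake flour: 10 oz × 13/6 × 28.35 g/oz ÷ 114 g/cup ≈ 5 cup
buttermilk: 750 g × 13/6 ÷ 245 g/cup × 16 tbsp/cup ≈ 106 tbsp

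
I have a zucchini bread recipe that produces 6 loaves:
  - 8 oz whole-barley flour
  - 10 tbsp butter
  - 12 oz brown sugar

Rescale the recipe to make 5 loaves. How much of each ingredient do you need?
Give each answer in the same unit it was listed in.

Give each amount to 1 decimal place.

Scaling factor: 5/6.
whole-barley flour: 8 oz × 5/6 ≈ 6.7 oz
butter: 10 tbsp × 5/6 ≈ 8.3 tbsp
brown sugar: 12 oz × 5/6 = 10.0 oz

whole-barley flour: 6.7 oz; butter: 8.3 tbsp; brown sugar: 10.0 oz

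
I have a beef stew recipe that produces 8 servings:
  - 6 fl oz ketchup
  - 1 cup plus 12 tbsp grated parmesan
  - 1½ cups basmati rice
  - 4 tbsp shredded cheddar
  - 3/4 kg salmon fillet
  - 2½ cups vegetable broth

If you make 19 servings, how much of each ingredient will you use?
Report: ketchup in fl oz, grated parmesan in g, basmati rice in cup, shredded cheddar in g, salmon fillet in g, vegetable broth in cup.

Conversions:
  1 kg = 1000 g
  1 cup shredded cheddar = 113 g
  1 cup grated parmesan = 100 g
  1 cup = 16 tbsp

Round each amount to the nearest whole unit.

Scaling factor: 19/8 = 2.375.
ketchup: 6 fl oz × 19/8 ≈ 14 fl oz
grated parmesan: (1 cup + 12 tbsp = 1.75 cup) × 19/8 × 100 g/cup ≈ 416 g
basmati rice: 1.5 cup × 19/8 ≈ 4 cup
shredded cheddar: 4 tbsp × 19/8 ÷ 16 tbsp/cup × 113 g/cup ≈ 67 g
salmon fillet: 0.75 kg × 19/8 × 1000 g/kg ≈ 1781 g
vegetable broth: 2.5 cup × 19/8 ≈ 6 cup

ketchup: 14 fl oz; grated parmesan: 416 g; basmati rice: 4 cup; shredded cheddar: 67 g; salmon fillet: 1781 g; vegetable broth: 6 cup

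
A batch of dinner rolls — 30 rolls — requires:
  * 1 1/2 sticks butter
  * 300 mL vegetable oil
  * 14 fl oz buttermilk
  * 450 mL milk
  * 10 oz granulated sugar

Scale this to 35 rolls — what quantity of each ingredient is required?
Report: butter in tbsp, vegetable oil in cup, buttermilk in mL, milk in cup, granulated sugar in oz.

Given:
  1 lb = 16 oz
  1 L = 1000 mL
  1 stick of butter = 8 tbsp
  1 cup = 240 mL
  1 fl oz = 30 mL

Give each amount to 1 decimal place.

butter: 14.0 tbsp; vegetable oil: 1.5 cup; buttermilk: 490.0 mL; milk: 2.2 cup; granulated sugar: 11.7 oz

Scaling factor: 35/30 = 7/6.
butter: 1.5 stick × 7/6 × 8 tbsp/stick = 14.0 tbsp
vegetable oil: 300 mL × 7/6 ÷ 240 mL/cup ≈ 1.5 cup
buttermilk: 14 fl oz × 7/6 × 30 mL/fl oz = 490.0 mL
milk: 450 mL × 7/6 ÷ 240 mL/cup ≈ 2.2 cup
granulated sugar: 10 oz × 7/6 ≈ 11.7 oz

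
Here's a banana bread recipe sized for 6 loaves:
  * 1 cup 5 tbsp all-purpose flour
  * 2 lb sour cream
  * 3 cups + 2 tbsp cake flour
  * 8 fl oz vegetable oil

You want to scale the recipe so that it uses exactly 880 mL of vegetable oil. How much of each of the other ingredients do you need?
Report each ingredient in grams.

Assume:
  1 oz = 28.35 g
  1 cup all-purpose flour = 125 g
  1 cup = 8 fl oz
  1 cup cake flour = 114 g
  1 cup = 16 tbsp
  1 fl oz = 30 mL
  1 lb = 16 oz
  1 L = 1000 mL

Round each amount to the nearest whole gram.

The original recipe has 240 mL of vegetable oil, so the scaling factor is 880 ÷ 240 = 11/3.
all-purpose flour: (1 cup + 5 tbsp = 1.3125 cup) × 11/3 × 125 g/cup ≈ 602 g
sour cream: 2 lb × 11/3 × 16 oz/lb × 28.35 g/oz ≈ 3326 g
cake flour: (3 cup + 2 tbsp = 3.125 cup) × 11/3 × 114 g/cup ≈ 1306 g

all-purpose flour: 602 g; sour cream: 3326 g; cake flour: 1306 g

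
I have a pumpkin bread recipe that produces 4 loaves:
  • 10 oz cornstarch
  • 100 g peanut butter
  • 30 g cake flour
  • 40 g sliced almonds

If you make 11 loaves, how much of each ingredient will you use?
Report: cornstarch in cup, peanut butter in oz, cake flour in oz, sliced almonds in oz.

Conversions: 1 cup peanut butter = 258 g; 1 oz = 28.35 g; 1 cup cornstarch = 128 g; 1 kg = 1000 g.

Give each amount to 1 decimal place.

cornstarch: 6.1 cup; peanut butter: 9.7 oz; cake flour: 2.9 oz; sliced almonds: 3.9 oz

Scaling factor: 11/4 = 2.75.
cornstarch: 10 oz × 11/4 × 28.35 g/oz ÷ 128 g/cup ≈ 6.1 cup
peanut butter: 100 g × 11/4 ÷ 28.35 g/oz ≈ 9.7 oz
cake flour: 30 g × 11/4 ÷ 28.35 g/oz ≈ 2.9 oz
sliced almonds: 40 g × 11/4 ÷ 28.35 g/oz ≈ 3.9 oz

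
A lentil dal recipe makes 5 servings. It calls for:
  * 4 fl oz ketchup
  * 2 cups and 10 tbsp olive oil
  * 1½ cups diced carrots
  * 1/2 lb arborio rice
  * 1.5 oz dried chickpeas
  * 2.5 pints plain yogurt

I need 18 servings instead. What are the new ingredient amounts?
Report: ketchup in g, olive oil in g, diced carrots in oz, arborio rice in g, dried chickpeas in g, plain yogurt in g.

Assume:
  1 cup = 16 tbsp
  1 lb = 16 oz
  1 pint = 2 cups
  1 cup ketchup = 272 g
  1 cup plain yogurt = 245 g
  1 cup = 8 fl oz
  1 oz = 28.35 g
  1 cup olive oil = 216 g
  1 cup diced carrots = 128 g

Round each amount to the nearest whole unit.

ketchup: 490 g; olive oil: 2041 g; diced carrots: 24 oz; arborio rice: 816 g; dried chickpeas: 153 g; plain yogurt: 4410 g

Scaling factor: 18/5 = 3.6.
ketchup: 4 fl oz × 18/5 ÷ 8 fl oz/cup × 272 g/cup ≈ 490 g
olive oil: (2 cup + 10 tbsp = 2.625 cup) × 18/5 × 216 g/cup ≈ 2041 g
diced carrots: 1.5 cup × 18/5 × 128 g/cup ÷ 28.35 g/oz ≈ 24 oz
arborio rice: 0.5 lb × 18/5 × 16 oz/lb × 28.35 g/oz ≈ 816 g
dried chickpeas: 1.5 oz × 18/5 × 28.35 g/oz ≈ 153 g
plain yogurt: 2.5 pint × 18/5 × 2 cup/pint × 245 g/cup = 4410 g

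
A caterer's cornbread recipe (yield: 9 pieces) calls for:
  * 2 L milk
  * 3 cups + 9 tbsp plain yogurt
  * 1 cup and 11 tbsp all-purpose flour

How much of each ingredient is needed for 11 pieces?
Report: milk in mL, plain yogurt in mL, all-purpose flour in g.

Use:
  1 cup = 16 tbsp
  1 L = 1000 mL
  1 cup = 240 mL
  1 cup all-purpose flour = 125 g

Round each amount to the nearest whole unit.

Scaling factor: 11/9.
milk: 2 L × 11/9 × 1000 mL/L ≈ 2444 mL
plain yogurt: (3 cup + 9 tbsp = 3.5625 cup) × 11/9 × 240 mL/cup = 1045 mL
all-purpose flour: (1 cup + 11 tbsp = 1.6875 cup) × 11/9 × 125 g/cup ≈ 258 g

milk: 2444 mL; plain yogurt: 1045 mL; all-purpose flour: 258 g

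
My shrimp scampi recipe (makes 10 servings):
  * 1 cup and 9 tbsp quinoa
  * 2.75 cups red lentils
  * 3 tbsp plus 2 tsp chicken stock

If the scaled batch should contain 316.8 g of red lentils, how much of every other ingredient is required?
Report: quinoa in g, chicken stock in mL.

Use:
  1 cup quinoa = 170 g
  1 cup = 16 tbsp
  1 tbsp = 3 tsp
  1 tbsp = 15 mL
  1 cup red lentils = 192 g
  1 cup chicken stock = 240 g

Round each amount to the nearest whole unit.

quinoa: 159 g; chicken stock: 33 mL

The original recipe has 528 g of red lentils, so the scaling factor is 316.8 ÷ 528 = 3/5 = 0.6.
quinoa: (1 cup + 9 tbsp = 1.5625 cup) × 3/5 × 170 g/cup ≈ 159 g
chicken stock: (3 tbsp + 2 tsp = 11/3 tbsp) × 3/5 × 15 mL/tbsp = 33 mL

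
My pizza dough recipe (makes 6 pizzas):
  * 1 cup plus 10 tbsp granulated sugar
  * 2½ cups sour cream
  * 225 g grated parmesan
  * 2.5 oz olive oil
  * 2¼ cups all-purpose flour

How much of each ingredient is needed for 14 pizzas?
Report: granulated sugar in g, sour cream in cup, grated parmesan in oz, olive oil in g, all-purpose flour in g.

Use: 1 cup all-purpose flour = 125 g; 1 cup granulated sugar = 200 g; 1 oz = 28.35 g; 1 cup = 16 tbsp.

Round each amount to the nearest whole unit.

granulated sugar: 758 g; sour cream: 6 cup; grated parmesan: 19 oz; olive oil: 165 g; all-purpose flour: 656 g

Scaling factor: 14/6 = 7/3.
granulated sugar: (1 cup + 10 tbsp = 1.625 cup) × 7/3 × 200 g/cup ≈ 758 g
sour cream: 2.5 cup × 7/3 ≈ 6 cup
grated parmesan: 225 g × 7/3 ÷ 28.35 g/oz ≈ 19 oz
olive oil: 2.5 oz × 7/3 × 28.35 g/oz ≈ 165 g
all-purpose flour: 2.25 cup × 7/3 × 125 g/cup ≈ 656 g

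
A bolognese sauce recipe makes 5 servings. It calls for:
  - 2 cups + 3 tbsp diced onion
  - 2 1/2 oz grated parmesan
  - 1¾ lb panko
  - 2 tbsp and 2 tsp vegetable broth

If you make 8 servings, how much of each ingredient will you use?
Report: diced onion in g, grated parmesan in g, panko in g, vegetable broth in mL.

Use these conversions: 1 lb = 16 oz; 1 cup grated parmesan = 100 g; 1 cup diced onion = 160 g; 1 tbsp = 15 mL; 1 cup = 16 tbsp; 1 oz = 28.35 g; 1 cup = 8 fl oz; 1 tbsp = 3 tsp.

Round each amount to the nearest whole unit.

diced onion: 560 g; grated parmesan: 113 g; panko: 1270 g; vegetable broth: 64 mL

Scaling factor: 8/5 = 1.6.
diced onion: (2 cup + 3 tbsp = 2.1875 cup) × 8/5 × 160 g/cup = 560 g
grated parmesan: 2.5 oz × 8/5 × 28.35 g/oz ≈ 113 g
panko: 1.75 lb × 8/5 × 16 oz/lb × 28.35 g/oz ≈ 1270 g
vegetable broth: (2 tbsp + 2 tsp = 8/3 tbsp) × 8/5 × 15 mL/tbsp = 64 mL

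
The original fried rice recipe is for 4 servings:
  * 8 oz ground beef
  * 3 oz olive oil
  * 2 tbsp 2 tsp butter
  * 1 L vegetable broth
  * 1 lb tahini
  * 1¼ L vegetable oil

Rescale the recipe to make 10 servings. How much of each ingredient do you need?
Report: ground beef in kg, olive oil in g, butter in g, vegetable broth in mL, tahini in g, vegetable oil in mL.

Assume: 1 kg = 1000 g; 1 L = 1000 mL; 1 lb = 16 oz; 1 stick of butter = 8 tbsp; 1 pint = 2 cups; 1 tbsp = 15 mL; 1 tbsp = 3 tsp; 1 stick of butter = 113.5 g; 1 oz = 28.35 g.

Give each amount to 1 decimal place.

ground beef: 0.6 kg; olive oil: 212.6 g; butter: 94.6 g; vegetable broth: 2500.0 mL; tahini: 1134.0 g; vegetable oil: 3125.0 mL

Scaling factor: 10/4 = 5/2 = 2.5.
ground beef: 8 oz × 5/2 × 28.35 g/oz ÷ 1000 g/kg ≈ 0.6 kg
olive oil: 3 oz × 5/2 × 28.35 g/oz ≈ 212.6 g
butter: (2 tbsp + 2 tsp = 8/3 tbsp) × 5/2 ÷ 8 tbsp/stick × 113.5 g/stick ≈ 94.6 g
vegetable broth: 1 L × 5/2 × 1000 mL/L = 2500.0 mL
tahini: 1 lb × 5/2 × 16 oz/lb × 28.35 g/oz = 1134.0 g
vegetable oil: 1.25 L × 5/2 × 1000 mL/L = 3125.0 mL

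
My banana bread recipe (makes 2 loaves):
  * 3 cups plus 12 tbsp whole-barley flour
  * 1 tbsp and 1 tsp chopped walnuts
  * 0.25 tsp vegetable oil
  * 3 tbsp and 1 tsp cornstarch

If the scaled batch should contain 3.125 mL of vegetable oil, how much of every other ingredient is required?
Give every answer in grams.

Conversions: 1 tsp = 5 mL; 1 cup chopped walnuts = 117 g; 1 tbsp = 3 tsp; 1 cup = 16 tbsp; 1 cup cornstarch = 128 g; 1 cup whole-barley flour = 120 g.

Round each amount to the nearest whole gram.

The original recipe has 1.25 mL of vegetable oil, so the scaling factor is 3.125 ÷ 1.25 = 5/2 = 2.5.
whole-barley flour: (3 cup + 12 tbsp = 3.75 cup) × 5/2 × 120 g/cup = 1125 g
chopped walnuts: (1 tbsp + 1 tsp = 4/3 tbsp) × 5/2 ÷ 16 tbsp/cup × 117 g/cup ≈ 24 g
cornstarch: (3 tbsp + 1 tsp = 10/3 tbsp) × 5/2 ÷ 16 tbsp/cup × 128 g/cup ≈ 67 g

whole-barley flour: 1125 g; chopped walnuts: 24 g; cornstarch: 67 g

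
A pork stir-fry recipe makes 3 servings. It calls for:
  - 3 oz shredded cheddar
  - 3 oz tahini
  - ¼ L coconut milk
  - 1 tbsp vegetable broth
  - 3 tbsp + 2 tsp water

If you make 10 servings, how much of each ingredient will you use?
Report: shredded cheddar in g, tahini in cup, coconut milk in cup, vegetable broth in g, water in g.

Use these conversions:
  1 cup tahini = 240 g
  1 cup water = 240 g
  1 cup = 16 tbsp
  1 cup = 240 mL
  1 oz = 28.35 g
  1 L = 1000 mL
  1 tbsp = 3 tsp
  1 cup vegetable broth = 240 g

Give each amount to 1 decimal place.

Scaling factor: 10/3.
shredded cheddar: 3 oz × 10/3 × 28.35 g/oz = 283.5 g
tahini: 3 oz × 10/3 × 28.35 g/oz ÷ 240 g/cup ≈ 1.2 cup
coconut milk: 0.25 L × 10/3 × 1000 mL/L ÷ 240 mL/cup ≈ 3.5 cup
vegetable broth: 1 tbsp × 10/3 ÷ 16 tbsp/cup × 240 g/cup = 50.0 g
water: (3 tbsp + 2 tsp = 11/3 tbsp) × 10/3 ÷ 16 tbsp/cup × 240 g/cup ≈ 183.3 g

shredded cheddar: 283.5 g; tahini: 1.2 cup; coconut milk: 3.5 cup; vegetable broth: 50.0 g; water: 183.3 g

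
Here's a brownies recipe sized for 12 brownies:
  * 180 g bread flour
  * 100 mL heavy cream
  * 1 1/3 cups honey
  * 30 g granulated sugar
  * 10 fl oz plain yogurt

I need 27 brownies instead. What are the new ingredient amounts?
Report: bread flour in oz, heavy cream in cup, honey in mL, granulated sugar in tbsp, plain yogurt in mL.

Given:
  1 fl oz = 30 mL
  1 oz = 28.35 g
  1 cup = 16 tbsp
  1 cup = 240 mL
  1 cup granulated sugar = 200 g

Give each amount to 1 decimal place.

bread flour: 14.3 oz; heavy cream: 0.9 cup; honey: 720.0 mL; granulated sugar: 5.4 tbsp; plain yogurt: 675.0 mL

Scaling factor: 27/12 = 9/4 = 2.25.
bread flour: 180 g × 9/4 ÷ 28.35 g/oz ≈ 14.3 oz
heavy cream: 100 mL × 9/4 ÷ 240 mL/cup ≈ 0.9 cup
honey: 4/3 cup × 9/4 × 240 mL/cup = 720.0 mL
granulated sugar: 30 g × 9/4 ÷ 200 g/cup × 16 tbsp/cup = 5.4 tbsp
plain yogurt: 10 fl oz × 9/4 × 30 mL/fl oz = 675.0 mL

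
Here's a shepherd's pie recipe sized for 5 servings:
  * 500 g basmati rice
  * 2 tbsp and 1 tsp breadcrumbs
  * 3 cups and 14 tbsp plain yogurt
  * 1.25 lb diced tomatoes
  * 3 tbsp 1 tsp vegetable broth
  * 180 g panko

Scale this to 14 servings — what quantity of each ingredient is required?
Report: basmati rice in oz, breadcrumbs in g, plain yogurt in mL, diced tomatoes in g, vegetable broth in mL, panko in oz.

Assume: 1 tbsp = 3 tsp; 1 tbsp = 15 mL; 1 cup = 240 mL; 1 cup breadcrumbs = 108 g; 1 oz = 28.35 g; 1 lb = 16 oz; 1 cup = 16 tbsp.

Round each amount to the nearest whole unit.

basmati rice: 49 oz; breadcrumbs: 44 g; plain yogurt: 2604 mL; diced tomatoes: 1588 g; vegetable broth: 140 mL; panko: 18 oz

Scaling factor: 14/5 = 2.8.
basmati rice: 500 g × 14/5 ÷ 28.35 g/oz ≈ 49 oz
breadcrumbs: (2 tbsp + 1 tsp = 7/3 tbsp) × 14/5 ÷ 16 tbsp/cup × 108 g/cup ≈ 44 g
plain yogurt: (3 cup + 14 tbsp = 3.875 cup) × 14/5 × 240 mL/cup = 2604 mL
diced tomatoes: 1.25 lb × 14/5 × 16 oz/lb × 28.35 g/oz ≈ 1588 g
vegetable broth: (3 tbsp + 1 tsp = 10/3 tbsp) × 14/5 × 15 mL/tbsp = 140 mL
panko: 180 g × 14/5 ÷ 28.35 g/oz ≈ 18 oz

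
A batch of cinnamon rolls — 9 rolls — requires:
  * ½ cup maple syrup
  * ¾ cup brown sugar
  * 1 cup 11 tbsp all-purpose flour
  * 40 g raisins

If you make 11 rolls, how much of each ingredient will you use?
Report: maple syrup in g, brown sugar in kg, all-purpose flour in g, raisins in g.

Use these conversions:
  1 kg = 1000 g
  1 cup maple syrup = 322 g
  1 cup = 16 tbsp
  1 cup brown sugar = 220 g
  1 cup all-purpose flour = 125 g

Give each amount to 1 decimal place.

Scaling factor: 11/9.
maple syrup: 0.5 cup × 11/9 × 322 g/cup ≈ 196.8 g
brown sugar: 0.75 cup × 11/9 × 220 g/cup ÷ 1000 g/kg ≈ 0.2 kg
all-purpose flour: (1 cup + 11 tbsp = 1.6875 cup) × 11/9 × 125 g/cup ≈ 257.8 g
raisins: 40 g × 11/9 ≈ 48.9 g

maple syrup: 196.8 g; brown sugar: 0.2 kg; all-purpose flour: 257.8 g; raisins: 48.9 g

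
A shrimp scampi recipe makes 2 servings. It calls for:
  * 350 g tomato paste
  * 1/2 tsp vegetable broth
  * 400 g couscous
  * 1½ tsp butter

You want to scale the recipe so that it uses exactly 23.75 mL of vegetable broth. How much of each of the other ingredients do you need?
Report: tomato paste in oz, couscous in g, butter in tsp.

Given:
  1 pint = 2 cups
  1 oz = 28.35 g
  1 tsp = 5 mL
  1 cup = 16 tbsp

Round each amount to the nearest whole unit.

The original recipe has 2.5 mL of vegetable broth, so the scaling factor is 23.75 ÷ 2.5 = 19/2 = 9.5.
tomato paste: 350 g × 19/2 ÷ 28.35 g/oz ≈ 117 oz
couscous: 400 g × 19/2 = 3800 g
butter: 1.5 tsp × 19/2 ≈ 14 tsp

tomato paste: 117 oz; couscous: 3800 g; butter: 14 tsp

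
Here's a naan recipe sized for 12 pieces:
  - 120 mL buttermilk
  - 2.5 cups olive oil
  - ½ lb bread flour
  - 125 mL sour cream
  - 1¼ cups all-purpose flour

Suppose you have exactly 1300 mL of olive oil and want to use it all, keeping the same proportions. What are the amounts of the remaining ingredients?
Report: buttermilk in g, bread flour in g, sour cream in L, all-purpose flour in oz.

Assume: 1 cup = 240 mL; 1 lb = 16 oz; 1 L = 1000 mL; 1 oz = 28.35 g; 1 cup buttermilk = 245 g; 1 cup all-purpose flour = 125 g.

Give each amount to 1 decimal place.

buttermilk: 265.4 g; bread flour: 491.4 g; sour cream: 0.3 L; all-purpose flour: 11.9 oz

The original recipe has 600 mL of olive oil, so the scaling factor is 1300 ÷ 600 = 13/6.
buttermilk: 120 mL × 13/6 ÷ 240 mL/cup × 245 g/cup ≈ 265.4 g
bread flour: 0.5 lb × 13/6 × 16 oz/lb × 28.35 g/oz = 491.4 g
sour cream: 125 mL × 13/6 ÷ 1000 mL/L ≈ 0.3 L
all-purpose flour: 1.25 cup × 13/6 × 125 g/cup ÷ 28.35 g/oz ≈ 11.9 oz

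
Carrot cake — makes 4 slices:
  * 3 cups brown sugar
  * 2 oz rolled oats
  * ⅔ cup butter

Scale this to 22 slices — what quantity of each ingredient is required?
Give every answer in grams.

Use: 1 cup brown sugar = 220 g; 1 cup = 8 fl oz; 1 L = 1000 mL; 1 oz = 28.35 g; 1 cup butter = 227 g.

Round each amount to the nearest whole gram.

Scaling factor: 22/4 = 11/2 = 5.5.
brown sugar: 3 cup × 11/2 × 220 g/cup = 3630 g
rolled oats: 2 oz × 11/2 × 28.35 g/oz ≈ 312 g
butter: 2/3 cup × 11/2 × 227 g/cup ≈ 832 g

brown sugar: 3630 g; rolled oats: 312 g; butter: 832 g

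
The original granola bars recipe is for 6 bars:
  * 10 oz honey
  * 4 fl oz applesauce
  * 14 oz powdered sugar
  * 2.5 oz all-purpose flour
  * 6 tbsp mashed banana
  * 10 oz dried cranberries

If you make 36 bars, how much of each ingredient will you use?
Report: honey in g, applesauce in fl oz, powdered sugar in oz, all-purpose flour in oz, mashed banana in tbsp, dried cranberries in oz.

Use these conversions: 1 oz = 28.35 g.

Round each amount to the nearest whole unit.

honey: 1701 g; applesauce: 24 fl oz; powdered sugar: 84 oz; all-purpose flour: 15 oz; mashed banana: 36 tbsp; dried cranberries: 60 oz

Scaling factor: 36/6 = 6.
honey: 10 oz × 6 × 28.35 g/oz = 1701 g
applesauce: 4 fl oz × 6 = 24 fl oz
powdered sugar: 14 oz × 6 = 84 oz
all-purpose flour: 2.5 oz × 6 = 15 oz
mashed banana: 6 tbsp × 6 = 36 tbsp
dried cranberries: 10 oz × 6 = 60 oz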